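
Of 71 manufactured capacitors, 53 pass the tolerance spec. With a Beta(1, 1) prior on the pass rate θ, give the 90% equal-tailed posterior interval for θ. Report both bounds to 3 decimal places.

[0.652, 0.820]

Posterior: Beta(1+53, 1+18) = Beta(54, 19).
Equal-tailed 90% interval: the 0.05 and 0.95 quantiles of Beta(54, 19).
Posterior mean ≈ 0.740, SD ≈ 0.051; a Normal approximation gives roughly [0.656, 0.824].
Exact: F⁻¹(0.05) = 0.652; F⁻¹(0.95) = 0.820.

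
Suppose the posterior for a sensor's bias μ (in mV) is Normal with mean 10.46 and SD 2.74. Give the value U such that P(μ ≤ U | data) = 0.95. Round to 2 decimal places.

14.97

Need U with P(μ ≤ U) = 0.95: U = 10.46 + z_{0.05}·2.74.
z = 1.645; U = 10.46 + 1.645 × 2.74 = 14.97.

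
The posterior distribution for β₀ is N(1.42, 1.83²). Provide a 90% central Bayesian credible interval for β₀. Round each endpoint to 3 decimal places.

The posterior is symmetric, so the 90% equal-tailed interval is β₀ = 1.42 ± z·1.83 with z = 1.645.
Half-width: 1.645 × 1.83 = 3.010.
1.42 − 3.010 = -1.590; 1.42 + 3.010 = 4.430.

[-1.590, 4.430]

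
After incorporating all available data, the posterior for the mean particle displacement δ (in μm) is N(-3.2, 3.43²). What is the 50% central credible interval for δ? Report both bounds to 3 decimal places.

The posterior is symmetric, so the 50% equal-tailed interval is δ = -3.2 ± z·3.43 with z = 0.674.
Half-width: 0.674 × 3.43 = 2.313.
-3.2 − 2.313 = -5.513; -3.2 + 2.313 = -0.887.

[-5.513, -0.887]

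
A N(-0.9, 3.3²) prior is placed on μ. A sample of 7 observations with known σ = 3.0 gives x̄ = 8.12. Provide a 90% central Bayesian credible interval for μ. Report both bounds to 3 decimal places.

[5.404, 8.931]

Posterior precision = 1/3.3² + 7/3.0² = 0.0918 + 0.7778 = 0.8696, so posterior SD = 1.0724.
Posterior mean = (-0.9/3.3² + 7·8.12/3.0²) / 0.8696 = 7.1675.
Interval: 7.1675 ± 1.645 × 1.0724 → [5.404, 8.931].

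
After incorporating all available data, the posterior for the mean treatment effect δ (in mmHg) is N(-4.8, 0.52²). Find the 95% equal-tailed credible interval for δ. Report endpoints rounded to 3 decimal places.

The posterior is symmetric, so the 95% equal-tailed interval is δ = -4.8 ± z·0.52 with z = 1.960.
Half-width: 1.960 × 0.52 = 1.019.
-4.8 − 1.019 = -5.819; -4.8 + 1.019 = -3.781.

[-5.819, -3.781]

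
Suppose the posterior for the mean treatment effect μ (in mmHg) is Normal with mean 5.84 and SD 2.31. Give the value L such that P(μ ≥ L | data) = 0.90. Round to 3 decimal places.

2.880

Need L with P(μ ≥ L) = 0.90: L = 5.84 − z_{0.1}·2.31.
z = 1.282; L = 5.84 − 1.282 × 2.31 = 2.880.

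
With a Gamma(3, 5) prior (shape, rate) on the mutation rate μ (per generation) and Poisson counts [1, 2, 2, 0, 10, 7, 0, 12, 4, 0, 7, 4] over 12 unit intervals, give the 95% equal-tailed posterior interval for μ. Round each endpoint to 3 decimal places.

[2.284, 3.944]

Posterior: Gamma(3+49, 5+12) = Gamma(52, 17) (shape, rate).
Equal-tailed 95% interval: Gamma(52, 17) quantiles at 0.025 and 0.975.
Posterior mean ≈ 3.059, SD ≈ 0.424; a Normal approximation gives roughly [2.227, 3.890].
Exact: lower = 2.284; upper = 3.944.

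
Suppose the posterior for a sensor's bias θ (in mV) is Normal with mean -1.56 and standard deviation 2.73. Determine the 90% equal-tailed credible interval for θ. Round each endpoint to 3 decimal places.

The posterior is symmetric, so the 90% equal-tailed interval is θ = -1.56 ± z·2.73 with z = 1.645.
Half-width: 1.645 × 2.73 = 4.490.
-1.56 − 4.490 = -6.050; -1.56 + 4.490 = 2.930.

[-6.050, 2.930]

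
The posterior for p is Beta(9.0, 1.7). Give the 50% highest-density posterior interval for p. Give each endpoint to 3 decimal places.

The posterior is unimodal and skewed, so the HPD interval has equal density at both endpoints and is the shortest 50% interval.
Solving f(0.842) = f(0.968) with F(0.968) − F(0.842) = 0.50 gives [0.842, 0.968].
For comparison, the equal-tailed interval is [0.781, 0.923]; the HPD is narrower and shifted toward the mode.

[0.842, 0.968]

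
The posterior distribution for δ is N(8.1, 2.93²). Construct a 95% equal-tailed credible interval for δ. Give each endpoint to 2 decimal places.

The posterior is symmetric, so the 95% equal-tailed interval is δ = 8.1 ± z·2.93 with z = 1.960.
Half-width: 1.960 × 2.93 = 5.74.
8.1 − 5.74 = 2.36; 8.1 + 5.74 = 13.84.

[2.36, 13.84]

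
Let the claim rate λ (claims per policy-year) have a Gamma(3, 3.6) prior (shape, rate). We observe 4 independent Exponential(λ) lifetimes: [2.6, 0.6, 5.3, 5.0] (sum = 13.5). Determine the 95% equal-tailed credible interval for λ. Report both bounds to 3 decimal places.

Posterior: Gamma(3+4, 3.6+13.5) = Gamma(7, 17.1) (shape, rate).
Equal-tailed 95% interval: Gamma(7, 17.1) quantiles at 0.025 and 0.975.
Posterior mean ≈ 0.409, SD ≈ 0.155; a Normal approximation gives roughly [0.106, 0.713].
Exact: lower = 0.165; upper = 0.764.

[0.165, 0.764]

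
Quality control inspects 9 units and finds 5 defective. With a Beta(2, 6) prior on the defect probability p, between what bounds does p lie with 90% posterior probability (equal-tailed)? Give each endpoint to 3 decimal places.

Posterior: Beta(2+5, 6+4) = Beta(7, 10).
Equal-tailed 90% interval: the 0.05 and 0.95 quantiles of Beta(7, 10).
Posterior mean ≈ 0.412, SD ≈ 0.116; a Normal approximation gives roughly [0.221, 0.603].
Exact: F⁻¹(0.05) = 0.227; F⁻¹(0.95) = 0.609.

[0.227, 0.609]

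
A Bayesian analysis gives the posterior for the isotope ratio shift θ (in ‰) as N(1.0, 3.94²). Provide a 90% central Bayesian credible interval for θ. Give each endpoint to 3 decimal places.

The posterior is symmetric, so the 90% equal-tailed interval is θ = 1.0 ± z·3.94 with z = 1.645.
Half-width: 1.645 × 3.94 = 6.481.
1.0 − 6.481 = -5.481; 1.0 + 6.481 = 7.481.

[-5.481, 7.481]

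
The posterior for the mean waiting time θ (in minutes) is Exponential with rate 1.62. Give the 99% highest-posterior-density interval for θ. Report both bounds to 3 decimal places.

The exponential density is strictly decreasing on [0, ∞), so the HPD interval is anchored at 0: [0, q] with P(θ ≤ q) = 0.99.
q = −ln(1 − 0.99) / 1.62 = 4.6052 / 1.62 = 2.843.

[0.000, 2.843]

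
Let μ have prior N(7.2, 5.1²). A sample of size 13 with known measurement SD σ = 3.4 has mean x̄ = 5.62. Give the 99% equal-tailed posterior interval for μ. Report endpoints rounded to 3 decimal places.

Posterior precision = 1/5.1² + 13/3.4² = 0.0384 + 1.1246 = 1.1630, so posterior SD = 0.9273.
Posterior mean = (7.2/5.1² + 13·5.62/3.4²) / 1.1630 = 5.6722.
Interval: 5.6722 ± 2.576 × 0.9273 → [3.284, 8.061].

[3.284, 8.061]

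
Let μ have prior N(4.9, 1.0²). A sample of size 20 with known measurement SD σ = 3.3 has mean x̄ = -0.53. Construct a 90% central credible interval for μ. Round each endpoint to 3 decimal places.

Posterior precision = 1/1.0² + 20/3.3² = 1.0000 + 1.8365 = 2.8365, so posterior SD = 0.5938.
Posterior mean = (4.9/1.0² + 20·-0.53/3.3²) / 2.8365 = 1.3843.
Interval: 1.3843 ± 1.645 × 0.5938 → [0.408, 2.361].

[0.408, 2.361]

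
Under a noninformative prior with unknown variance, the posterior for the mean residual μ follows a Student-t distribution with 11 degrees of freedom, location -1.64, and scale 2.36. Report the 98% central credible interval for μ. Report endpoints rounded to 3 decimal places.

The t_11 distribution is symmetric; the 98% interval is -1.64 ± t·2.36 with t_{0.99,11} = 2.718.
Half-width: 2.718 × 2.36 = 6.415.
-1.64 − 6.415 = -8.055; -1.64 + 6.415 = 4.775.

[-8.055, 4.775]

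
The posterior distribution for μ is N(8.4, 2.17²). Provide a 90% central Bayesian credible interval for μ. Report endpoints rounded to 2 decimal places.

The posterior is symmetric, so the 90% equal-tailed interval is μ = 8.4 ± z·2.17 with z = 1.645.
Half-width: 1.645 × 2.17 = 3.57.
8.4 − 3.57 = 4.83; 8.4 + 3.57 = 11.97.

[4.83, 11.97]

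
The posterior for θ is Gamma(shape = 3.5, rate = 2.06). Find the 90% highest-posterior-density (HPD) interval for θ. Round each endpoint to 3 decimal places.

The posterior is unimodal and skewed, so the HPD interval has equal density at both endpoints and is the shortest 90% interval.
Solving f(0.329) = f(3.020) with F(3.020) − F(0.329) = 0.90 gives [0.329, 3.020].
For comparison, the equal-tailed interval is [0.526, 3.414]; the HPD is narrower and shifted toward the mode.

[0.329, 3.020]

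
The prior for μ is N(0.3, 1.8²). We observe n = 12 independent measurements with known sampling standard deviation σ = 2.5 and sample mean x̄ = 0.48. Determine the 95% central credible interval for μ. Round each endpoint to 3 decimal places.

Posterior precision = 1/1.8² + 12/2.5² = 0.3086 + 1.9200 = 2.2286, so posterior SD = 0.6699.
Posterior mean = (0.3/1.8² + 12·0.48/2.5²) / 2.2286 = 0.4551.
Interval: 0.4551 ± 1.960 × 0.6699 → [-0.858, 1.768].

[-0.858, 1.768]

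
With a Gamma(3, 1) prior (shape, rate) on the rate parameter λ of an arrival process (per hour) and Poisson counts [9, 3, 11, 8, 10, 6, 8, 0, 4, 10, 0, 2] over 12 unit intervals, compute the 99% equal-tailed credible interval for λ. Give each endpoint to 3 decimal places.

Posterior: Gamma(3+71, 1+12) = Gamma(74, 13) (shape, rate).
Equal-tailed 99% interval: Gamma(74, 13) quantiles at 0.005 and 0.995.
Posterior mean ≈ 5.692, SD ≈ 0.662; a Normal approximation gives roughly [3.988, 7.397].
Exact: lower = 4.132; upper = 7.541.

[4.132, 7.541]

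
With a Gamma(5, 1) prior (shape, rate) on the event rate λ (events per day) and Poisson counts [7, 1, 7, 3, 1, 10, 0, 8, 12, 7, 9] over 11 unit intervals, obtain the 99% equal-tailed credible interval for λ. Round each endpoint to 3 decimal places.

Posterior: Gamma(5+65, 1+11) = Gamma(70, 12) (shape, rate).
Equal-tailed 99% interval: Gamma(70, 12) quantiles at 0.005 and 0.995.
Posterior mean ≈ 5.833, SD ≈ 0.697; a Normal approximation gives roughly [4.037, 7.629].
Exact: lower = 4.194; upper = 7.785.

[4.194, 7.785]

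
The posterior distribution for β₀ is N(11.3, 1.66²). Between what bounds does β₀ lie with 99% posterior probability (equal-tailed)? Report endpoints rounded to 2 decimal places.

[7.02, 15.58]

The posterior is symmetric, so the 99% equal-tailed interval is β₀ = 11.3 ± z·1.66 with z = 2.576.
Half-width: 2.576 × 1.66 = 4.28.
11.3 − 4.28 = 7.02; 11.3 + 4.28 = 15.58.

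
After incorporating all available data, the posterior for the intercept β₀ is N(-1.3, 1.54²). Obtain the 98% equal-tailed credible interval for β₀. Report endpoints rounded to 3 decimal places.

[-4.883, 2.283]

The posterior is symmetric, so the 98% equal-tailed interval is β₀ = -1.3 ± z·1.54 with z = 2.326.
Half-width: 2.326 × 1.54 = 3.583.
-1.3 − 3.583 = -4.883; -1.3 + 3.583 = 2.283.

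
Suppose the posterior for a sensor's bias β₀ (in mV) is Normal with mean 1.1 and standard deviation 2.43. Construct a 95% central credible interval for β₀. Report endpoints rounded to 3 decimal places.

[-3.663, 5.863]

The posterior is symmetric, so the 95% equal-tailed interval is β₀ = 1.1 ± z·2.43 with z = 1.960.
Half-width: 1.960 × 2.43 = 4.763.
1.1 − 4.763 = -3.663; 1.1 + 4.763 = 5.863.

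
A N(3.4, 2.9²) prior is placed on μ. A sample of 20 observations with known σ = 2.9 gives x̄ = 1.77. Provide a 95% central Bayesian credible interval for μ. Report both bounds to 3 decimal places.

Posterior precision = 1/2.9² + 20/2.9² = 0.1189 + 2.3781 = 2.4970, so posterior SD = 0.6328.
Posterior mean = (3.4/2.9² + 20·1.77/2.9²) / 2.4970 = 1.8476.
Interval: 1.8476 ± 1.960 × 0.6328 → [0.607, 3.088].

[0.607, 3.088]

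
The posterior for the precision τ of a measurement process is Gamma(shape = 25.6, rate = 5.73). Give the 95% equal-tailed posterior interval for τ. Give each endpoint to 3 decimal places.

Posterior: Gamma(shape 25.6, rate 5.73).
Equal-tailed 95% interval: Gamma(25.6, 5.73) quantiles at 0.025 and 0.975.
Posterior mean ≈ 4.468, SD ≈ 0.883; a Normal approximation gives roughly [2.737, 6.198].
Exact: lower = 2.908; upper = 6.357.

[2.908, 6.357]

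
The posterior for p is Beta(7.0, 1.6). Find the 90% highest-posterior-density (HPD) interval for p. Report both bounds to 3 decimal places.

[0.635, 0.996]

The posterior is unimodal and skewed, so the HPD interval has equal density at both endpoints and is the shortest 90% interval.
Solving f(0.635) = f(0.996) with F(0.996) − F(0.635) = 0.90 gives [0.635, 0.996].
For comparison, the equal-tailed interval is [0.571, 0.972]; the HPD is narrower and shifted toward the mode.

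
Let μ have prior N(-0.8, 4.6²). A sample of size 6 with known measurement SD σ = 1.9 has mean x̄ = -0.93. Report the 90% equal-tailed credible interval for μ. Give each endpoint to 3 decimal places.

[-2.185, 0.332]

Posterior precision = 1/4.6² + 6/1.9² = 0.0473 + 1.6620 = 1.7093, so posterior SD = 0.7649.
Posterior mean = (-0.8/4.6² + 6·-0.93/1.9²) / 1.7093 = -0.9264.
Interval: -0.9264 ± 1.645 × 0.7649 → [-2.185, 0.332].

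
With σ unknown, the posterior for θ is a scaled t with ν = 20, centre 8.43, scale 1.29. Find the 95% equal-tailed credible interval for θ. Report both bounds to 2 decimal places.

The t_20 distribution is symmetric; the 95% interval is 8.43 ± t·1.29 with t_{0.975,20} = 2.086.
Half-width: 2.086 × 1.29 = 2.69.
8.43 − 2.69 = 5.74; 8.43 + 2.69 = 11.12.

[5.74, 11.12]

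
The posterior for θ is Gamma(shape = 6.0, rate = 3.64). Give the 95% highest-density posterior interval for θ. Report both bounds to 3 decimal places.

[0.483, 2.985]

The posterior is unimodal and skewed, so the HPD interval has equal density at both endpoints and is the shortest 95% interval.
Solving f(0.483) = f(2.985) with F(2.985) − F(0.483) = 0.95 gives [0.483, 2.985].
For comparison, the equal-tailed interval is [0.605, 3.206]; the HPD is narrower and shifted toward the mode.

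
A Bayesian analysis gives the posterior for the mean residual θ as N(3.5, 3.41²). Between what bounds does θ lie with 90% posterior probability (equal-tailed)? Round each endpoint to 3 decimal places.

[-2.109, 9.109]

The posterior is symmetric, so the 90% equal-tailed interval is θ = 3.5 ± z·3.41 with z = 1.645.
Half-width: 1.645 × 3.41 = 5.609.
3.5 − 5.609 = -2.109; 3.5 + 5.609 = 9.109.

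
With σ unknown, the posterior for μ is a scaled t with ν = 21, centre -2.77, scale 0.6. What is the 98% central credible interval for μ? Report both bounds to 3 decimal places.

[-4.281, -1.259]

The t_21 distribution is symmetric; the 98% interval is -2.77 ± t·0.6 with t_{0.99,21} = 2.518.
Half-width: 2.518 × 0.6 = 1.511.
-2.77 − 1.511 = -4.281; -2.77 + 1.511 = -1.259.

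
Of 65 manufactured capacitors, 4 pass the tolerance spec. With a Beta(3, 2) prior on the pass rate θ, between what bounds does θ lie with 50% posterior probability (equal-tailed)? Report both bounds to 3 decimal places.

[0.074, 0.122]

Posterior: Beta(3+4, 2+61) = Beta(7, 63).
Equal-tailed 50% interval: the 0.25 and 0.75 quantiles of Beta(7, 63).
Posterior mean ≈ 0.100, SD ≈ 0.036; a Normal approximation gives roughly [0.076, 0.124].
Exact: F⁻¹(0.25) = 0.074; F⁻¹(0.75) = 0.122.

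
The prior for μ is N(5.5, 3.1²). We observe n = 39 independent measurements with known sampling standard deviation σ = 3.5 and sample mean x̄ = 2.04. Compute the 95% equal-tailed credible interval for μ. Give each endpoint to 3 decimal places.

Posterior precision = 1/3.1² + 39/3.5² = 0.1041 + 3.1837 = 3.2877, so posterior SD = 0.5515.
Posterior mean = (5.5/3.1² + 39·2.04/3.5²) / 3.2877 = 2.1495.
Interval: 2.1495 ± 1.960 × 0.5515 → [1.069, 3.230].

[1.069, 3.230]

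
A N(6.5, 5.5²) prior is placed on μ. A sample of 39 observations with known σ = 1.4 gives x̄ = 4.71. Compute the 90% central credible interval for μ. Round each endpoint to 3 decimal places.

[4.345, 5.081]

Posterior precision = 1/5.5² + 39/1.4² = 0.0331 + 19.8980 = 19.9310, so posterior SD = 0.2240.
Posterior mean = (6.5/5.5² + 39·4.71/1.4²) / 19.9310 = 4.7130.
Interval: 4.7130 ± 1.645 × 0.2240 → [4.345, 5.081].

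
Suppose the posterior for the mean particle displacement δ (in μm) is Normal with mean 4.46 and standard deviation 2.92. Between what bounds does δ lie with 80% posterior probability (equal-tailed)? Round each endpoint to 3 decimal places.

The posterior is symmetric, so the 80% equal-tailed interval is δ = 4.46 ± z·2.92 with z = 1.282.
Half-width: 1.282 × 2.92 = 3.742.
4.46 − 3.742 = 0.718; 4.46 + 3.742 = 8.202.

[0.718, 8.202]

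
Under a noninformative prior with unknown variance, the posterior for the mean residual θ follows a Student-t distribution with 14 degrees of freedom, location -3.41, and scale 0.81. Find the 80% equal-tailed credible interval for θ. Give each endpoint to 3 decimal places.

[-4.499, -2.321]

The t_14 distribution is symmetric; the 80% interval is -3.41 ± t·0.81 with t_{0.9,14} = 1.345.
Half-width: 1.345 × 0.81 = 1.089.
-3.41 − 1.089 = -4.499; -3.41 + 1.089 = -2.321.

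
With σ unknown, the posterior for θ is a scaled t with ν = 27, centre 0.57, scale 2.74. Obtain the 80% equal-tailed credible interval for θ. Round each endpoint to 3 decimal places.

[-3.030, 4.170]

The t_27 distribution is symmetric; the 80% interval is 0.57 ± t·2.74 with t_{0.9,27} = 1.314.
Half-width: 1.314 × 2.74 = 3.600.
0.57 − 3.600 = -3.030; 0.57 + 3.600 = 4.170.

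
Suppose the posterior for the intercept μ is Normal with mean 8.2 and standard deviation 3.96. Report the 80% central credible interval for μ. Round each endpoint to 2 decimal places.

The posterior is symmetric, so the 80% equal-tailed interval is μ = 8.2 ± z·3.96 with z = 1.282.
Half-width: 1.282 × 3.96 = 5.07.
8.2 − 5.07 = 3.13; 8.2 + 5.07 = 13.27.

[3.13, 13.27]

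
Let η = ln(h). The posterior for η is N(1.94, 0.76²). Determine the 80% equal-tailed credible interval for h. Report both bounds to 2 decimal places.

On the log scale the 80% interval is 1.94 ± 1.282 × 0.76 = [0.9660, 2.9140].
Exponentiate: [e^0.9660, e^2.9140] = [2.63, 18.43].

[2.63, 18.43]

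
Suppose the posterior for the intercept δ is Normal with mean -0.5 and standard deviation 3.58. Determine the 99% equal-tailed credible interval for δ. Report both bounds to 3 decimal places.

The posterior is symmetric, so the 99% equal-tailed interval is δ = -0.5 ± z·3.58 with z = 2.576.
Half-width: 2.576 × 3.58 = 9.221.
-0.5 − 9.221 = -9.721; -0.5 + 9.221 = 8.721.

[-9.721, 8.721]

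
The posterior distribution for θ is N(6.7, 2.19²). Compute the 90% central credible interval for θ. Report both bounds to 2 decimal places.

The posterior is symmetric, so the 90% equal-tailed interval is θ = 6.7 ± z·2.19 with z = 1.645.
Half-width: 1.645 × 2.19 = 3.60.
6.7 − 3.60 = 3.10; 6.7 + 3.60 = 10.30.

[3.10, 10.30]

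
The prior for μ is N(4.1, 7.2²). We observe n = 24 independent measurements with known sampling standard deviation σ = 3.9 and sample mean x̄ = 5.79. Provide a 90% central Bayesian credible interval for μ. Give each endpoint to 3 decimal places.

[4.468, 7.071]

Posterior precision = 1/7.2² + 24/3.9² = 0.0193 + 1.5779 = 1.5972, so posterior SD = 0.7913.
Posterior mean = (4.1/7.2² + 24·5.79/3.9²) / 1.5972 = 5.7696.
Interval: 5.7696 ± 1.645 × 0.7913 → [4.468, 7.071].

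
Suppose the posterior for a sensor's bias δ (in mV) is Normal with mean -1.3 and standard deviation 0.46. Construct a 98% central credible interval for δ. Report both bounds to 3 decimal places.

[-2.370, -0.230]

The posterior is symmetric, so the 98% equal-tailed interval is δ = -1.3 ± z·0.46 with z = 2.326.
Half-width: 2.326 × 0.46 = 1.070.
-1.3 − 1.070 = -2.370; -1.3 + 1.070 = -0.230.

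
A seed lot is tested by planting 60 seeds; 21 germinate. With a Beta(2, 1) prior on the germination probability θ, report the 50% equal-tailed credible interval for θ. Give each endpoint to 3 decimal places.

Posterior: Beta(2+21, 1+39) = Beta(23, 40).
Equal-tailed 50% interval: the 0.25 and 0.75 quantiles of Beta(23, 40).
Posterior mean ≈ 0.365, SD ≈ 0.060; a Normal approximation gives roughly [0.324, 0.406].
Exact: F⁻¹(0.25) = 0.323; F⁻¹(0.75) = 0.405.

[0.323, 0.405]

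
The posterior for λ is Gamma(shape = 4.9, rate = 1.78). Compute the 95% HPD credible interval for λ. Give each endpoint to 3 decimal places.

The posterior is unimodal and skewed, so the HPD interval has equal density at both endpoints and is the shortest 95% interval.
Solving f(0.649) = f(5.216) with F(5.216) − F(0.649) = 0.95 gives [0.649, 5.216].
For comparison, the equal-tailed interval is [0.881, 5.672]; the HPD is narrower and shifted toward the mode.

[0.649, 5.216]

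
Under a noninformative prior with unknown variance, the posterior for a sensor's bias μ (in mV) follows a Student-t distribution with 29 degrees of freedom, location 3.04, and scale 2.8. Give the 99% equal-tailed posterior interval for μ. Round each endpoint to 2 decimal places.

The t_29 distribution is symmetric; the 99% interval is 3.04 ± t·2.8 with t_{0.995,29} = 2.756.
Half-width: 2.756 × 2.8 = 7.72.
3.04 − 7.72 = -4.68; 3.04 + 7.72 = 10.76.

[-4.68, 10.76]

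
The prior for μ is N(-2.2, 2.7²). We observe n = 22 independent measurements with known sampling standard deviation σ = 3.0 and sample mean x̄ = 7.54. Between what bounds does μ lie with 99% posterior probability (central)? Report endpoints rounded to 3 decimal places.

Posterior precision = 1/2.7² + 22/3.0² = 0.1372 + 2.4444 = 2.5816, so posterior SD = 0.6224.
Posterior mean = (-2.2/2.7² + 22·7.54/3.0²) / 2.5816 = 7.0225.
Interval: 7.0225 ± 2.576 × 0.6224 → [5.419, 8.626].

[5.419, 8.626]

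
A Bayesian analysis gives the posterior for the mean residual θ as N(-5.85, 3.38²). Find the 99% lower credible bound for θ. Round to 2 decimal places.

-13.71

Need L with P(θ ≥ L) = 0.99: L = -5.85 − z_{0.01}·3.38.
z = 2.326; L = -5.85 − 2.326 × 3.38 = -13.71.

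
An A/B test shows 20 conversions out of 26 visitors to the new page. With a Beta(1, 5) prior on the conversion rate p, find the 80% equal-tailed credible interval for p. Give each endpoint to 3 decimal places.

[0.547, 0.761]

Posterior: Beta(1+20, 5+6) = Beta(21, 11).
Equal-tailed 80% interval: the 0.1 and 0.9 quantiles of Beta(21, 11).
Posterior mean ≈ 0.656, SD ≈ 0.083; a Normal approximation gives roughly [0.550, 0.762].
Exact: F⁻¹(0.1) = 0.547; F⁻¹(0.9) = 0.761.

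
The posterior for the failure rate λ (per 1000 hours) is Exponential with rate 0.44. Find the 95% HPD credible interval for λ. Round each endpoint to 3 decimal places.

[0.000, 6.808]

The exponential density is strictly decreasing on [0, ∞), so the HPD interval is anchored at 0: [0, q] with P(λ ≤ q) = 0.95.
q = −ln(1 − 0.95) / 0.44 = 2.9957 / 0.44 = 6.808.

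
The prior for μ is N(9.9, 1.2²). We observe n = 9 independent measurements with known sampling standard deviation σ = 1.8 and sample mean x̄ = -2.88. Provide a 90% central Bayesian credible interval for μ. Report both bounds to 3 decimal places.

Posterior precision = 1/1.2² + 9/1.8² = 0.6944 + 2.7778 = 3.4722, so posterior SD = 0.5367.
Posterior mean = (9.9/1.2² + 9·-2.88/1.8²) / 3.4722 = -0.3240.
Interval: -0.3240 ± 1.645 × 0.5367 → [-1.207, 0.559].

[-1.207, 0.559]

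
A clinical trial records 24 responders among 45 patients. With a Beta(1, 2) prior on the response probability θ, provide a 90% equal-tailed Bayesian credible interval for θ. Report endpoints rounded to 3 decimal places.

Posterior: Beta(1+24, 2+21) = Beta(25, 23).
Equal-tailed 90% interval: the 0.05 and 0.95 quantiles of Beta(25, 23).
Posterior mean ≈ 0.521, SD ≈ 0.071; a Normal approximation gives roughly [0.403, 0.638].
Exact: F⁻¹(0.05) = 0.403; F⁻¹(0.95) = 0.638.

[0.403, 0.638]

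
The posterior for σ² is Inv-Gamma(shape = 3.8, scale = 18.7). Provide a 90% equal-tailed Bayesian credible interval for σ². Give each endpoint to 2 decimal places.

[2.50, 14.94]

Inverse-Gamma(3.8, 18.7) quantiles: F⁻¹(0.05) and F⁻¹(0.95).
Equivalently, 1/σ² ~ Gamma(3.8, rate = 18.7); invert its 0.95 and 0.05 quantiles.
Posterior mean ≈ 6.68, SD ≈ 4.98; a Normal approximation gives roughly [-1.51, 14.87].
Exact: lower = 2.50; upper = 14.94.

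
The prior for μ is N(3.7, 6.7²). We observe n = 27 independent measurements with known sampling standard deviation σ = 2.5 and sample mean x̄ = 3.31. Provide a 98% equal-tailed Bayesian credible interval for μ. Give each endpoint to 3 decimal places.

[2.196, 4.428]

Posterior precision = 1/6.7² + 27/2.5² = 0.0223 + 4.3200 = 4.3423, so posterior SD = 0.4799.
Posterior mean = (3.7/6.7² + 27·3.31/2.5²) / 4.3423 = 3.3120.
Interval: 3.3120 ± 2.326 × 0.4799 → [2.196, 4.428].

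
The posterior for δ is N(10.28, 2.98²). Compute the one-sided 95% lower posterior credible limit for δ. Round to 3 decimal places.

Need L with P(δ ≥ L) = 0.95: L = 10.28 − z_{0.05}·2.98.
z = 1.645; L = 10.28 − 1.645 × 2.98 = 5.378.

5.378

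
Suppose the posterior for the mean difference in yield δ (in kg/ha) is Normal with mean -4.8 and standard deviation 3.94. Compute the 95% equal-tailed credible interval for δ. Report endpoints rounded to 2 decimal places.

The posterior is symmetric, so the 95% equal-tailed interval is δ = -4.8 ± z·3.94 with z = 1.960.
Half-width: 1.960 × 3.94 = 7.72.
-4.8 − 7.72 = -12.52; -4.8 + 7.72 = 2.92.

[-12.52, 2.92]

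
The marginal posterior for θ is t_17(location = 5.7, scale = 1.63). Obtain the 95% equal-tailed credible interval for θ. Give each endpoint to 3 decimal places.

The t_17 distribution is symmetric; the 95% interval is 5.7 ± t·1.63 with t_{0.975,17} = 2.110.
Half-width: 2.110 × 1.63 = 3.439.
5.7 − 3.439 = 2.261; 5.7 + 3.439 = 9.139.

[2.261, 9.139]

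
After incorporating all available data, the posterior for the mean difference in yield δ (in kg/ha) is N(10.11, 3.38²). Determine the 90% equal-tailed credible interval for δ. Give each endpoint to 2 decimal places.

[4.55, 15.67]

The posterior is symmetric, so the 90% equal-tailed interval is δ = 10.11 ± z·3.38 with z = 1.645.
Half-width: 1.645 × 3.38 = 5.56.
10.11 − 5.56 = 4.55; 10.11 + 5.56 = 15.67.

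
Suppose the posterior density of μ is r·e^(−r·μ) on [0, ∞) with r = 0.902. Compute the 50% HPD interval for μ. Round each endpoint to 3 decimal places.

The exponential density is strictly decreasing on [0, ∞), so the HPD interval is anchored at 0: [0, q] with P(μ ≤ q) = 0.50.
q = −ln(1 − 0.50) / 0.902 = 0.6931 / 0.902 = 0.768.

[0.000, 0.768]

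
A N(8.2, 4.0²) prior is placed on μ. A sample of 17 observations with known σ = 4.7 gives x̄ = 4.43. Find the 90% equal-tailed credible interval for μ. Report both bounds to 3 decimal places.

Posterior precision = 1/4.0² + 17/4.7² = 0.0625 + 0.7696 = 0.8321, so posterior SD = 1.0963.
Posterior mean = (8.2/4.0² + 17·4.43/4.7²) / 0.8321 = 4.7132.
Interval: 4.7132 ± 1.645 × 1.0963 → [2.910, 6.516].

[2.910, 6.516]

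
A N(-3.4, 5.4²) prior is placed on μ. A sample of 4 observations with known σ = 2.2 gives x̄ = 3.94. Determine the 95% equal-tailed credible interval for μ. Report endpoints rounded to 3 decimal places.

[1.535, 5.760]

Posterior precision = 1/5.4² + 4/2.2² = 0.0343 + 0.8264 = 0.8607, so posterior SD = 1.0779.
Posterior mean = (-3.4/5.4² + 4·3.94/2.2²) / 0.8607 = 3.6476.
Interval: 3.6476 ± 1.960 × 1.0779 → [1.535, 5.760].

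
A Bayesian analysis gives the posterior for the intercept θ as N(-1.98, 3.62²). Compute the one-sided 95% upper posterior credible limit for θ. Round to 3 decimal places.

Need U with P(θ ≤ U) = 0.95: U = -1.98 + z_{0.05}·3.62.
z = 1.645; U = -1.98 + 1.645 × 3.62 = 3.974.

3.974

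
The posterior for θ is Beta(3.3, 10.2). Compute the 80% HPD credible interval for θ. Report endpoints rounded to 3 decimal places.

[0.084, 0.366]

The posterior is unimodal and skewed, so the HPD interval has equal density at both endpoints and is the shortest 80% interval.
Solving f(0.084) = f(0.366) with F(0.366) − F(0.084) = 0.80 gives [0.084, 0.366].
For comparison, the equal-tailed interval is [0.108, 0.399]; the HPD is narrower and shifted toward the mode.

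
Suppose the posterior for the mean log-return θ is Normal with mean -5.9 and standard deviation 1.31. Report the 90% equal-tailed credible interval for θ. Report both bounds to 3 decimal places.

The posterior is symmetric, so the 90% equal-tailed interval is θ = -5.9 ± z·1.31 with z = 1.645.
Half-width: 1.645 × 1.31 = 2.155.
-5.9 − 2.155 = -8.055; -5.9 + 2.155 = -3.745.

[-8.055, -3.745]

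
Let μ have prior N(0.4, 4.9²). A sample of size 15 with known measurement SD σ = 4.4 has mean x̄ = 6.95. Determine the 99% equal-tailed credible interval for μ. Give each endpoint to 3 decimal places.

Posterior precision = 1/4.9² + 15/4.4² = 0.0416 + 0.7748 = 0.8164, so posterior SD = 1.1067.
Posterior mean = (0.4/4.9² + 15·6.95/4.4²) / 0.8164 = 6.6159.
Interval: 6.6159 ± 2.576 × 1.1067 → [3.765, 9.467].

[3.765, 9.467]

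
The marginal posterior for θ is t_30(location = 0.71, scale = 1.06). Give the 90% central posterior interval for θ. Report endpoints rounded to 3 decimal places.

The t_30 distribution is symmetric; the 90% interval is 0.71 ± t·1.06 with t_{0.95,30} = 1.697.
Half-width: 1.697 × 1.06 = 1.799.
0.71 − 1.799 = -1.089; 0.71 + 1.799 = 2.509.

[-1.089, 2.509]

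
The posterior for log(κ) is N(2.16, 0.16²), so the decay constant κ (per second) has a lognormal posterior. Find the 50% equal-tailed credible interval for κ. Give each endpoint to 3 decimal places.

On the log scale the 50% interval is 2.16 ± 0.674 × 0.16 = [2.0521, 2.2679].
Exponentiate: [e^2.0521, e^2.2679] = [7.784, 9.659].

[7.784, 9.659]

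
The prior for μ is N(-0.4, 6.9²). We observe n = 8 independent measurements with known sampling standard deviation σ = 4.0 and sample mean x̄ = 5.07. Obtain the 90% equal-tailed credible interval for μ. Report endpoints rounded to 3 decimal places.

[2.571, 7.128]

Posterior precision = 1/6.9² + 8/4.0² = 0.0210 + 0.5000 = 0.5210, so posterior SD = 1.3854.
Posterior mean = (-0.4/6.9² + 8·5.07/4.0²) / 0.5210 = 4.8495.
Interval: 4.8495 ± 1.645 × 1.3854 → [2.571, 7.128].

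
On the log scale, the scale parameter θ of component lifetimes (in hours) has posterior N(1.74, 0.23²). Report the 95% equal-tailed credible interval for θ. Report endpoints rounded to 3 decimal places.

On the log scale the 95% interval is 1.74 ± 1.960 × 0.23 = [1.2892, 2.1908].
Exponentiate: [e^1.2892, e^2.1908] = [3.630, 8.942].

[3.630, 8.942]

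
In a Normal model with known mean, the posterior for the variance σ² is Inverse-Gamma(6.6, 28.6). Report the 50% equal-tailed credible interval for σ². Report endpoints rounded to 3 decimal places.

[3.528, 6.039]

Inverse-Gamma(6.6, 28.6) quantiles: F⁻¹(0.25) and F⁻¹(0.75).
Equivalently, 1/σ² ~ Gamma(6.6, rate = 28.6); invert its 0.75 and 0.25 quantiles.
Posterior mean ≈ 5.107, SD ≈ 2.381; a Normal approximation gives roughly [3.501, 6.713].
Exact: lower = 3.528; upper = 6.039.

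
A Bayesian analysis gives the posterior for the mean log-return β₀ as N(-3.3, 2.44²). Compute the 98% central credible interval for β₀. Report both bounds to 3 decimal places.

[-8.976, 2.376]

The posterior is symmetric, so the 98% equal-tailed interval is β₀ = -3.3 ± z·2.44 with z = 2.326.
Half-width: 2.326 × 2.44 = 5.676.
-3.3 − 5.676 = -8.976; -3.3 + 5.676 = 2.376.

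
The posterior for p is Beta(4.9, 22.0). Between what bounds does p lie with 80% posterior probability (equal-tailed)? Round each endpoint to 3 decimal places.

Posterior: Beta(4.9, 22.0).
Equal-tailed 80% interval: the 0.1 and 0.9 quantiles of Beta(4.9, 22.0).
Posterior mean ≈ 0.182, SD ≈ 0.073; a Normal approximation gives roughly [0.089, 0.276].
Exact: F⁻¹(0.1) = 0.094; F⁻¹(0.9) = 0.281.

[0.094, 0.281]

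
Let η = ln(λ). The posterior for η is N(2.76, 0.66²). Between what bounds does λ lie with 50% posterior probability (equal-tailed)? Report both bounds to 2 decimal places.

On the log scale the 50% interval is 2.76 ± 0.674 × 0.66 = [2.3148, 3.2052].
Exponentiate: [e^2.3148, e^3.2052] = [10.12, 24.66].

[10.12, 24.66]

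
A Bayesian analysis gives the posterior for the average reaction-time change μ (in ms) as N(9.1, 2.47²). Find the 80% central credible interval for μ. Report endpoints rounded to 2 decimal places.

[5.93, 12.27]

The posterior is symmetric, so the 80% equal-tailed interval is μ = 9.1 ± z·2.47 with z = 1.282.
Half-width: 1.282 × 2.47 = 3.17.
9.1 − 3.17 = 5.93; 9.1 + 3.17 = 12.27.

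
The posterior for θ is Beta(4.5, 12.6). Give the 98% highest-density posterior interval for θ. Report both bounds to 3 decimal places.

The posterior is unimodal and skewed, so the HPD interval has equal density at both endpoints and is the shortest 98% interval.
Solving f(0.057) = f(0.513) with F(0.513) − F(0.057) = 0.98 gives [0.057, 0.513].
For comparison, the equal-tailed interval is [0.070, 0.534]; the HPD is narrower and shifted toward the mode.

[0.057, 0.513]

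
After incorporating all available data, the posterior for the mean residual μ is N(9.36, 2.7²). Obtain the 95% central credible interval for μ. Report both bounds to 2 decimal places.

[4.07, 14.65]

The posterior is symmetric, so the 95% equal-tailed interval is μ = 9.36 ± z·2.7 with z = 1.960.
Half-width: 1.960 × 2.7 = 5.29.
9.36 − 5.29 = 4.07; 9.36 + 5.29 = 14.65.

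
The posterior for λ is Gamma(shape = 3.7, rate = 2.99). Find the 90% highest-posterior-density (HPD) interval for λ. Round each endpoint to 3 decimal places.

The posterior is unimodal and skewed, so the HPD interval has equal density at both endpoints and is the shortest 90% interval.
Solving f(0.260) = f(2.178) with F(2.178) − F(0.260) = 0.90 gives [0.260, 2.178].
For comparison, the equal-tailed interval is [0.400, 2.449]; the HPD is narrower and shifted toward the mode.

[0.260, 2.178]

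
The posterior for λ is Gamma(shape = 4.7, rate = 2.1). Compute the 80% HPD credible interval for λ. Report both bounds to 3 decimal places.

[0.817, 3.249]

The posterior is unimodal and skewed, so the HPD interval has equal density at both endpoints and is the shortest 80% interval.
Solving f(0.817) = f(3.249) with F(3.249) − F(0.817) = 0.80 gives [0.817, 3.249].
For comparison, the equal-tailed interval is [1.058, 3.621]; the HPD is narrower and shifted toward the mode.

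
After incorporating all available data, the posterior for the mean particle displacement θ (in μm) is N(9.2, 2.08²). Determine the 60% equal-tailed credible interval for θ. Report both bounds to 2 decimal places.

[7.45, 10.95]

The posterior is symmetric, so the 60% equal-tailed interval is θ = 9.2 ± z·2.08 with z = 0.842.
Half-width: 0.842 × 2.08 = 1.75.
9.2 − 1.75 = 7.45; 9.2 + 1.75 = 10.95.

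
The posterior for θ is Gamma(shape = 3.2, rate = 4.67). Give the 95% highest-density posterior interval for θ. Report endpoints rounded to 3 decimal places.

[0.081, 1.438]

The posterior is unimodal and skewed, so the HPD interval has equal density at both endpoints and is the shortest 95% interval.
Solving f(0.081) = f(1.438) with F(1.438) − F(0.081) = 0.95 gives [0.081, 1.438].
For comparison, the equal-tailed interval is [0.151, 1.615]; the HPD is narrower and shifted toward the mode.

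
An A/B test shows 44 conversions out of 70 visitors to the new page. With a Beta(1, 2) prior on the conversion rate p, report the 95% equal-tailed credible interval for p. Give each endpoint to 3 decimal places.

[0.503, 0.724]

Posterior: Beta(1+44, 2+26) = Beta(45, 28).
Equal-tailed 95% interval: the 0.025 and 0.975 quantiles of Beta(45, 28).
Posterior mean ≈ 0.616, SD ≈ 0.057; a Normal approximation gives roughly [0.506, 0.727].
Exact: F⁻¹(0.025) = 0.503; F⁻¹(0.975) = 0.724.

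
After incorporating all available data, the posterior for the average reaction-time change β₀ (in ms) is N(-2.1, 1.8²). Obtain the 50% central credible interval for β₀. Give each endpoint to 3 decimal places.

[-3.314, -0.886]

The posterior is symmetric, so the 50% equal-tailed interval is β₀ = -2.1 ± z·1.8 with z = 0.674.
Half-width: 0.674 × 1.8 = 1.214.
-2.1 − 1.214 = -3.314; -2.1 + 1.214 = -0.886.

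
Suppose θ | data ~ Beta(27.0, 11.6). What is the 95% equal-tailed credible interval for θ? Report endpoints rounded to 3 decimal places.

Posterior: Beta(27.0, 11.6).
Equal-tailed 95% interval: the 0.025 and 0.975 quantiles of Beta(27.0, 11.6).
Posterior mean ≈ 0.699, SD ≈ 0.073; a Normal approximation gives roughly [0.557, 0.842].
Exact: F⁻¹(0.025) = 0.548; F⁻¹(0.975) = 0.831.

[0.548, 0.831]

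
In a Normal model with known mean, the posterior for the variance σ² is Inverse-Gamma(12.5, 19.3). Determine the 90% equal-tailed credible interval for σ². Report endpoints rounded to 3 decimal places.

Inverse-Gamma(12.5, 19.3) quantiles: F⁻¹(0.05) and F⁻¹(0.95).
Equivalently, 1/σ² ~ Gamma(12.5, rate = 19.3); invert its 0.95 and 0.05 quantiles.
Posterior mean ≈ 1.678, SD ≈ 0.518; a Normal approximation gives roughly [0.826, 2.530].
Exact: lower = 1.025; upper = 2.642.

[1.025, 2.642]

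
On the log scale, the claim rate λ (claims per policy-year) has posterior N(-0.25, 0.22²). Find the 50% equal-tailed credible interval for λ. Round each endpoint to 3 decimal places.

On the log scale the 50% interval is -0.25 ± 0.674 × 0.22 = [-0.3984, -0.1016].
Exponentiate: [e^-0.3984, e^-0.1016] = [0.671, 0.903].

[0.671, 0.903]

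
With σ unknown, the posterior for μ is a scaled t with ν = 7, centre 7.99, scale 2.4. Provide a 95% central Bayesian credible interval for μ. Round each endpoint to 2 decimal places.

[2.31, 13.67]

The t_7 distribution is symmetric; the 95% interval is 7.99 ± t·2.4 with t_{0.975,7} = 2.365.
Half-width: 2.365 × 2.4 = 5.68.
7.99 − 5.68 = 2.31; 7.99 + 5.68 = 13.67.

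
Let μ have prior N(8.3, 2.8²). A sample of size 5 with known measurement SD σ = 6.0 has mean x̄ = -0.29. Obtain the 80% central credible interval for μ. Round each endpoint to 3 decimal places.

[1.339, 6.305]

Posterior precision = 1/2.8² + 5/6.0² = 0.1276 + 0.1389 = 0.2664, so posterior SD = 1.9373.
Posterior mean = (8.3/2.8² + 5·-0.29/6.0²) / 0.2664 = 3.8222.
Interval: 3.8222 ± 1.282 × 1.9373 → [1.339, 6.305].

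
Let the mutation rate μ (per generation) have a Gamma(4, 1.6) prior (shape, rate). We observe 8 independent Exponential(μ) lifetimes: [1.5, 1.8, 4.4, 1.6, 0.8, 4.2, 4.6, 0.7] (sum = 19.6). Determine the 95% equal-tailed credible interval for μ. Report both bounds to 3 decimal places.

[0.292, 0.928]

Posterior: Gamma(4+8, 1.6+19.6) = Gamma(12, 21.2) (shape, rate).
Equal-tailed 95% interval: Gamma(12, 21.2) quantiles at 0.025 and 0.975.
Posterior mean ≈ 0.566, SD ≈ 0.163; a Normal approximation gives roughly [0.246, 0.886].
Exact: lower = 0.292; upper = 0.928.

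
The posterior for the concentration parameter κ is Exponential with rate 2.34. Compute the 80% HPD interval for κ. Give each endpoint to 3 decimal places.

[0.000, 0.688]

The exponential density is strictly decreasing on [0, ∞), so the HPD interval is anchored at 0: [0, q] with P(κ ≤ q) = 0.80.
q = −ln(1 − 0.80) / 2.34 = 1.6094 / 2.34 = 0.688.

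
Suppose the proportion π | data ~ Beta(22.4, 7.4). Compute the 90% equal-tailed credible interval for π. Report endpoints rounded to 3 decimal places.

Posterior: Beta(22.4, 7.4).
Equal-tailed 90% interval: the 0.05 and 0.95 quantiles of Beta(22.4, 7.4).
Posterior mean ≈ 0.752, SD ≈ 0.078; a Normal approximation gives roughly [0.624, 0.880].
Exact: F⁻¹(0.05) = 0.614; F⁻¹(0.95) = 0.870.

[0.614, 0.870]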